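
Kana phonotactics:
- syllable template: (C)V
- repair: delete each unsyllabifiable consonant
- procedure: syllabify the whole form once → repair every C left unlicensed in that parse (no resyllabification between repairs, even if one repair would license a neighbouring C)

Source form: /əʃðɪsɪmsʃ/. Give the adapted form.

əðɪsɪ

Under (C)V, the unsyllabifiable consonants are /ʃ/, /m/, /s/, /ʃ/ (no codas are permitted; onsets are limited to one consonant).
Deleting the stranded consonants removes /ʃ/, /m/, /s/, /ʃ/.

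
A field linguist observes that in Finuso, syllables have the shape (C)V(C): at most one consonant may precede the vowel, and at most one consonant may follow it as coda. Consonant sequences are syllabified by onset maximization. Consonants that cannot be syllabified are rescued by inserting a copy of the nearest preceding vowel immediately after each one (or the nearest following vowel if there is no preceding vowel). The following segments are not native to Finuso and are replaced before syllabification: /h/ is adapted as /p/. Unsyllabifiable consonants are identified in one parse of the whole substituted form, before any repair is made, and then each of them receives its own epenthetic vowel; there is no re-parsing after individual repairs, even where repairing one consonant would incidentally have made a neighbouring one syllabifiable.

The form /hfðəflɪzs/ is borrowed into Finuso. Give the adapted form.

pəfəðəflɪzsɪ

Substitution: /h/ → /p/, giving /pfðəflɪzs/.
Syllabifying with onset maximization leaves /p/, /f/, /s/ stranded (at most one coda consonant is licensed; onsets are limited to one consonant).
Each unlicensed consonant becomes the onset of a new syllable: /p/ → /pə/, /f/ → /fə/, /s/ → /sɪ/.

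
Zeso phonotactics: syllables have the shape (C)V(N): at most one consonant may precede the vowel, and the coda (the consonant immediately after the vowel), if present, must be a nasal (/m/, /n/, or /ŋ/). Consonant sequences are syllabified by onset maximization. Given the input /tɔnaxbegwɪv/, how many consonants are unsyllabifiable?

The consonants /x/, /g/, /v/ cannot be parsed into a legal (C)V(N) syllable (only a nasal (/m/, /n/, or /ŋ/) is licensed in coda position; onsets are limited to one consonant).

3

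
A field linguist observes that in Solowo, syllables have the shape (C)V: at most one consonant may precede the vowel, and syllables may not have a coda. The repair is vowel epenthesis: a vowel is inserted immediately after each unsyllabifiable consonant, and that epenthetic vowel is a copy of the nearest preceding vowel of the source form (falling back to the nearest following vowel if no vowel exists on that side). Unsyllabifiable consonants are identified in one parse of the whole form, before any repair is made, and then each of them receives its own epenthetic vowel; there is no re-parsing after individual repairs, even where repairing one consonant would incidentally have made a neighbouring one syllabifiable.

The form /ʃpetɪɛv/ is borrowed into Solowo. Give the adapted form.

Under (C)V, the unsyllabifiable consonants are /ʃ/, /v/ (no codas are permitted; onsets are limited to one consonant).
Epenthesis after each stranded consonant: /ʃ/ → /ʃe/, /v/ → /vɛ/.

ʃepetɪɛvɛ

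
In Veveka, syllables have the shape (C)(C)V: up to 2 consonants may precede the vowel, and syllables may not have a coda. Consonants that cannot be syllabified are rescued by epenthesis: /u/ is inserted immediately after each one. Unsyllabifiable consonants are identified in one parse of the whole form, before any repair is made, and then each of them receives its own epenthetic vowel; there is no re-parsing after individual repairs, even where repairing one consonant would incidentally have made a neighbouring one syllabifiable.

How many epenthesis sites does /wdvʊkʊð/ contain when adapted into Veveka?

The unsyllabifiable consonants are /w/, /ð/; each receives one epenthetic vowel.

2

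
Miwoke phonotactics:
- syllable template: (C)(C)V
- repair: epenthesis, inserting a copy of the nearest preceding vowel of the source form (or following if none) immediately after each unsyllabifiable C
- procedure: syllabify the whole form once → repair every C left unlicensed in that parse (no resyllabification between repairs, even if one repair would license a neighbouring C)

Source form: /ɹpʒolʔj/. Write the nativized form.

ɹopʒoloʔojo

Syllabifying with onset maximization leaves /ɹ/, /l/, /ʔ/, /j/ stranded (no codas are permitted; onsets may contain at most 2 consonants).
Epenthesis after each stranded consonant: /ɹ/ → /ɹo/, /l/ → /lo/, /ʔ/ → /ʔo/, /j/ → /jo/.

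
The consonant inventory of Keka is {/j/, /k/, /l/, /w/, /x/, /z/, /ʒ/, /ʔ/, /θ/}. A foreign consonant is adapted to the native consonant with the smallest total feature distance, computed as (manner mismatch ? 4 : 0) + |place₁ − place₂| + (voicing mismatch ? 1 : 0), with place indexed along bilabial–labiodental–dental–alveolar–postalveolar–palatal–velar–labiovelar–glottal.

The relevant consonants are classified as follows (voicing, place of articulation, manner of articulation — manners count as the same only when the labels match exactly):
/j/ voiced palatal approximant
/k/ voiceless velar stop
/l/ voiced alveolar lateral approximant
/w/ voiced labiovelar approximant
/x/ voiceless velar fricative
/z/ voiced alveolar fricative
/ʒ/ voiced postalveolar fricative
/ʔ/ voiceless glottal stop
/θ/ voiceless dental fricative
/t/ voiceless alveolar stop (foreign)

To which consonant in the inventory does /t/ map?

/k/ is closest: same manner (stop), place distance 3 (alveolar→velar), same voicing; total 3. Next closest is /l/ at distance 5.

k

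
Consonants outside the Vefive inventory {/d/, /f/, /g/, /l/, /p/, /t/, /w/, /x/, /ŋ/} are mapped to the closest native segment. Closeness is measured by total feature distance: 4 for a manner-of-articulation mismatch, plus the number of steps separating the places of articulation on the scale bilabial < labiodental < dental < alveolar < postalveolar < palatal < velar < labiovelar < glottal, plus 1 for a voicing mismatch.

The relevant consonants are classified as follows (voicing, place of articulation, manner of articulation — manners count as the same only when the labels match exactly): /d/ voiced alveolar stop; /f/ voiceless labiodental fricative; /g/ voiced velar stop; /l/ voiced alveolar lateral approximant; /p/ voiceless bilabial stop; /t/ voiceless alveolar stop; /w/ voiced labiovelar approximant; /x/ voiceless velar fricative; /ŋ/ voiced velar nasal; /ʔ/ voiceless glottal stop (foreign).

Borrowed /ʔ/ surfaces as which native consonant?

g

/g/ is closest: same manner (stop), place distance 2 (glottal→velar), voicing differs (+1); total 3. Next closest is /t/ at distance 5.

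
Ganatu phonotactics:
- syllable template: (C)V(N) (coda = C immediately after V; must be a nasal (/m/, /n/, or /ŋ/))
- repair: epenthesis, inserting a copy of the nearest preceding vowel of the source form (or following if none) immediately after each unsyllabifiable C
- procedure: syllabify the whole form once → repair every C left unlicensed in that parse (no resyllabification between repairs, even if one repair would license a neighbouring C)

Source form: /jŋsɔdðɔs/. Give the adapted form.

Under (C)V(N), the unsyllabifiable consonants are /j/, /ŋ/, /d/, /s/ (only a nasal (/m/, /n/, or /ŋ/) is licensed in coda position; onsets are limited to one consonant).
Inserting the epenthetic vowel yields /j/ → /jɔ/, /ŋ/ → /ŋɔ/, /d/ → /dɔ/, /s/ → /sɔ/.

jɔŋɔsɔdɔðɔsɔ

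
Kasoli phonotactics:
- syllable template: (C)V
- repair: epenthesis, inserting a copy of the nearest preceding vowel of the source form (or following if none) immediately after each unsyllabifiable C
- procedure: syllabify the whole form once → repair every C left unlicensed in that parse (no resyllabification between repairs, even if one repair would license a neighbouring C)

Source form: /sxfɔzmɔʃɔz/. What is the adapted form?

Syllabifying with onset maximization leaves /s/, /x/, /z/, /z/ stranded (no codas are permitted; onsets are limited to one consonant).
Each unlicensed consonant becomes the onset of a new syllable: /s/ → /sɔ/, /x/ → /xɔ/, /z/ → /zɔ/, /z/ → /zɔ/.

sɔxɔfɔzɔmɔʃɔzɔ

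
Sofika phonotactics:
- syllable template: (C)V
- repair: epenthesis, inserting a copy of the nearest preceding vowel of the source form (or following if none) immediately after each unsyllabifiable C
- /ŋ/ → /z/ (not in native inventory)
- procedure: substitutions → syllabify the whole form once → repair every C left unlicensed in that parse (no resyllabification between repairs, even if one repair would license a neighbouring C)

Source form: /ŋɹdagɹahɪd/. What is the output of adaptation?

Substitution: /ŋ/ → /z/, giving /zɹdagɹahɪd/.
Syllabifying with onset maximization leaves /z/, /ɹ/, /g/, /d/ stranded (no codas are permitted; onsets are limited to one consonant).
Inserting the epenthetic vowel yields /z/ → /za/, /ɹ/ → /ɹa/, /g/ → /ga/, /d/ → /dɪ/.

zaɹadagaɹahɪdɪ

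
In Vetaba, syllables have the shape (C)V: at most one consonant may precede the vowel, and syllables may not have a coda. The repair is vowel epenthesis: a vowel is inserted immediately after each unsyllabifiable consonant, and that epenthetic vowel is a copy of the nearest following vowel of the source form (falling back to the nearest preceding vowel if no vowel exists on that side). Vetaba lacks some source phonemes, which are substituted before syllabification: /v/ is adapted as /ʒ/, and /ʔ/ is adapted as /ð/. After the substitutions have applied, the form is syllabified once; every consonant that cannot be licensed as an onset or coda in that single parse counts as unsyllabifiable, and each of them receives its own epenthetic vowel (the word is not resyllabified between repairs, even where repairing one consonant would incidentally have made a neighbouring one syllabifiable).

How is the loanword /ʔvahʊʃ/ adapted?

ðaʒahʊʃʊ

Substitution: /ʔ/ → /ð/, /v/ → /ʒ/, giving /ðʒahʊʃ/.
Under (C)V, the unsyllabifiable consonants are /ð/, /ʃ/ (no codas are permitted; onsets are limited to one consonant).
Inserting the epenthetic vowel yields /ð/ → /ða/, /ʃ/ → /ʃʊ/.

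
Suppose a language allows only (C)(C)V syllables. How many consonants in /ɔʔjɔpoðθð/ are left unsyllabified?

The consonants /ð/, /θ/, /ð/ cannot be parsed into a legal (C)(C)V syllable (no codas are permitted; onsets may contain at most 2 consonants).

3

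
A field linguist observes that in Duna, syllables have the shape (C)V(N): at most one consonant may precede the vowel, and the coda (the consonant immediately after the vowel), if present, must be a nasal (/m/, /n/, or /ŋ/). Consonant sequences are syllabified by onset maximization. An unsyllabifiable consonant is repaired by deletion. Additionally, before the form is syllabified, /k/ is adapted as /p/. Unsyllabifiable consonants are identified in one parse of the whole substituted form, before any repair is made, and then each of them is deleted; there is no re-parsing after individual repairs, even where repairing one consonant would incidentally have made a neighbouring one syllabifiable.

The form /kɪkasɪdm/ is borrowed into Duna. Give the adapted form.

pɪpasɪ

Substitution: /k/ → /p/, giving /pɪpasɪdm/.
Syllabifying with onset maximization leaves /d/, /m/ stranded (only a nasal (/m/, /n/, or /ŋ/) is licensed in coda position; onsets are limited to one consonant).
Deletion applies to /d/, /m/.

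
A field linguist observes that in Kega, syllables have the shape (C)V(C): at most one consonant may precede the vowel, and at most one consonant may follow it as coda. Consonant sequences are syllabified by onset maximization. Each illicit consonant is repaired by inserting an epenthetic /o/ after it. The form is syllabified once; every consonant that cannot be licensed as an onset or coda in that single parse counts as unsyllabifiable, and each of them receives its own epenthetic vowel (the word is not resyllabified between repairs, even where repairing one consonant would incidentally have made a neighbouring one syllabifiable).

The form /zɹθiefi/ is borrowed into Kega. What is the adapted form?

Under (C)V(C), the unsyllabifiable consonants are /z/, /ɹ/ (at most one coda consonant is licensed; onsets are limited to one consonant).
Each unlicensed consonant becomes the onset of a new syllable: /z/ → /zo/, /ɹ/ → /ɹo/.

zoɹoθiefi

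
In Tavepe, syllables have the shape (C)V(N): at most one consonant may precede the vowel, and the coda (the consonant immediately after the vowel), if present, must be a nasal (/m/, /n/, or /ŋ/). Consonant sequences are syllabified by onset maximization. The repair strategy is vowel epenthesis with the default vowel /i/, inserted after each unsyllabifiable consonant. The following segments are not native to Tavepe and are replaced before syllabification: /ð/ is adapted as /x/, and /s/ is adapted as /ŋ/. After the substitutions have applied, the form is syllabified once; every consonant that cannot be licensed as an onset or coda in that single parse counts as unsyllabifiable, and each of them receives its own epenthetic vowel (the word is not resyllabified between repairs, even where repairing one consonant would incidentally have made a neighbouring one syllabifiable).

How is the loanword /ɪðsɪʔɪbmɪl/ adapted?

ɪxiŋɪʔɪbimɪli

Substitution: /ð/ → /x/, /s/ → /ŋ/, giving /ɪxŋɪʔɪbmɪl/.
Under (C)V(N), the unsyllabifiable consonants are /x/, /b/, /l/ (only a nasal (/m/, /n/, or /ŋ/) is licensed in coda position; onsets are limited to one consonant).
Epenthesis after each stranded consonant: /x/ → /xi/, /b/ → /bi/, /l/ → /li/.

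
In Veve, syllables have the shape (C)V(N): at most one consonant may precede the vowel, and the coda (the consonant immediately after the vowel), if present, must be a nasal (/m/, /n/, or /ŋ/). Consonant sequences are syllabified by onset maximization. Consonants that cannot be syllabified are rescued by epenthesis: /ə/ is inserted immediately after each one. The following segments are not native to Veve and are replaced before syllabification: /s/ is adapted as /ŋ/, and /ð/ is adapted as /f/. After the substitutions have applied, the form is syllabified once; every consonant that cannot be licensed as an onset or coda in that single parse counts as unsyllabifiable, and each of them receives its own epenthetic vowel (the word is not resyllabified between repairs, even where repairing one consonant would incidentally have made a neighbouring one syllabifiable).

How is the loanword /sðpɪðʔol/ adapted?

Substitution: /s/ → /ŋ/, /ð/ → /f/, giving /ŋfpɪfʔol/.
The consonants /ŋ/, /f/, /f/, /l/ cannot be parsed into a legal (C)V(N) syllable (only a nasal (/m/, /n/, or /ŋ/) is licensed in coda position; onsets are limited to one consonant).
Epenthesis after each stranded consonant: /ŋ/ → /ŋə/, /f/ → /fə/, /f/ → /fə/, /l/ → /lə/.

ŋəfəpɪfəʔolə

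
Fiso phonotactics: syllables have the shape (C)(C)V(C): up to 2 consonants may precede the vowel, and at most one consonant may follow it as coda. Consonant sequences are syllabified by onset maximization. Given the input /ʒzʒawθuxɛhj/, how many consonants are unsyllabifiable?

2

Syllabifying with onset maximization leaves /ʒ/, /j/ stranded (at most one coda consonant is licensed; onsets may contain at most 2 consonants).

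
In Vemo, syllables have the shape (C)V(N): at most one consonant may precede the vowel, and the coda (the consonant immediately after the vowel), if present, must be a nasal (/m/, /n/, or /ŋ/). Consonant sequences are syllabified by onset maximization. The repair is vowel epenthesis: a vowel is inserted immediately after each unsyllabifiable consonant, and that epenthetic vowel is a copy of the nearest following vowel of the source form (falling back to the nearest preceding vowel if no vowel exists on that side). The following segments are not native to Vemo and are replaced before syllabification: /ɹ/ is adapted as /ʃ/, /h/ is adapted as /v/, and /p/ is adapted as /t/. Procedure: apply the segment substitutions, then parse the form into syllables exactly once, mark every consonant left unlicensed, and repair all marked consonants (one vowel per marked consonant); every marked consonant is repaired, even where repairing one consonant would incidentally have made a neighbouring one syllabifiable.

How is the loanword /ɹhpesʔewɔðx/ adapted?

ʃeveteseʔewɔðɔxɔ

Substitution: /ɹ/ → /ʃ/, /h/ → /v/, /p/ → /t/, giving /ʃvtesʔewɔðx/.
Under (C)V(N), the unsyllabifiable consonants are /ʃ/, /v/, /s/, /ð/, /x/ (only a nasal (/m/, /n/, or /ŋ/) is licensed in coda position; onsets are limited to one consonant).
Inserting the epenthetic vowel yields /ʃ/ → /ʃe/, /v/ → /ve/, /s/ → /se/, /ð/ → /ðɔ/, /x/ → /xɔ/.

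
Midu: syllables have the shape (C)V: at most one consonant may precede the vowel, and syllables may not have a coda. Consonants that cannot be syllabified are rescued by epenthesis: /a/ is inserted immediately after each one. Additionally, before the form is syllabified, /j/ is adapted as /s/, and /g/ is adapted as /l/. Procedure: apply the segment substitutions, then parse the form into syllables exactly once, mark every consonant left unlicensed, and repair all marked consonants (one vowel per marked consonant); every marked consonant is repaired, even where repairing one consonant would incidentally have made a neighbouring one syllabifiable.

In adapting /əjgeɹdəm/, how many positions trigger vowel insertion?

After substitution the input is /əsleɹdəm/.
The unsyllabifiable consonants are /s/, /ɹ/, /m/; each receives one epenthetic vowel.

3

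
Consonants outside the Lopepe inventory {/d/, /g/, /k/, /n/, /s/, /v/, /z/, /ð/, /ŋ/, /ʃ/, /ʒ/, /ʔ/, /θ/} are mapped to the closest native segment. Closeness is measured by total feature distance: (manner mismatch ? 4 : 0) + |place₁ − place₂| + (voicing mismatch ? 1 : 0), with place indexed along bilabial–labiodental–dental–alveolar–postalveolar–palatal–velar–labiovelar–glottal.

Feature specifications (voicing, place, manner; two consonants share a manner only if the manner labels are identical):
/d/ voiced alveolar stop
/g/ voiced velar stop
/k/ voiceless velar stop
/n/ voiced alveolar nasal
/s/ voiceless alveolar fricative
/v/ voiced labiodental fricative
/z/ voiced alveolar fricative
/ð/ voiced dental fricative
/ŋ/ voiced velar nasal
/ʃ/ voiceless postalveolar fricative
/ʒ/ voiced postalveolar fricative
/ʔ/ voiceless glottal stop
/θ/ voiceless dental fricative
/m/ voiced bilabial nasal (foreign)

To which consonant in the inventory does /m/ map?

/n/ is closest: same manner (nasal), place distance 3 (bilabial→alveolar), same voicing; total 3. Next closest is /v/ at distance 5.

n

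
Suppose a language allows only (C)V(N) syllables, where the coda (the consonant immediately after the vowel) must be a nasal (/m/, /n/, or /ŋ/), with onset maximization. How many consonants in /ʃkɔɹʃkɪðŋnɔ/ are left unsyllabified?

Syllabifying with onset maximization leaves /ʃ/, /ɹ/, /ʃ/, /ð/, /ŋ/ stranded (only a nasal (/m/, /n/, or /ŋ/) is licensed in coda position; onsets are limited to one consonant).

5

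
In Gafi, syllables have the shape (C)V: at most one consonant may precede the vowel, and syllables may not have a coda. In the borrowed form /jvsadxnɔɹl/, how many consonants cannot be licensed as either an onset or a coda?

6

The consonants /j/, /v/, /d/, /x/, /ɹ/, /l/ cannot be parsed into a legal (C)V syllable (no codas are permitted; onsets are limited to one consonant).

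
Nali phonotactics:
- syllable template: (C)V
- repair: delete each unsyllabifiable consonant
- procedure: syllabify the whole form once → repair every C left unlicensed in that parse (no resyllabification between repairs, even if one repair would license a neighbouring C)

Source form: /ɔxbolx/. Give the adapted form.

ɔbo

Syllabifying with onset maximization leaves /x/, /l/, /x/ stranded (no codas are permitted; onsets are limited to one consonant).
Deleting the stranded consonants removes /x/, /l/, /x/.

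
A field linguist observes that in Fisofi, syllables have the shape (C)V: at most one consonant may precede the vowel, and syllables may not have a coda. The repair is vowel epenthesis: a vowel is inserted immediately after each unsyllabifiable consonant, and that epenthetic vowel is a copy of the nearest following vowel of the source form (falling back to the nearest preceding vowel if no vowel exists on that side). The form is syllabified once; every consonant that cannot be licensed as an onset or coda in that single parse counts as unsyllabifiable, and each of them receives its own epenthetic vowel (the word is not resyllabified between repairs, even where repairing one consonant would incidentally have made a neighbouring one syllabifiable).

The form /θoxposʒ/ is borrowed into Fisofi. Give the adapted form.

Syllabifying with onset maximization leaves /x/, /s/, /ʒ/ stranded (no codas are permitted; onsets are limited to one consonant).
Inserting the epenthetic vowel yields /x/ → /xo/, /s/ → /so/, /ʒ/ → /ʒo/.

θoxoposoʒo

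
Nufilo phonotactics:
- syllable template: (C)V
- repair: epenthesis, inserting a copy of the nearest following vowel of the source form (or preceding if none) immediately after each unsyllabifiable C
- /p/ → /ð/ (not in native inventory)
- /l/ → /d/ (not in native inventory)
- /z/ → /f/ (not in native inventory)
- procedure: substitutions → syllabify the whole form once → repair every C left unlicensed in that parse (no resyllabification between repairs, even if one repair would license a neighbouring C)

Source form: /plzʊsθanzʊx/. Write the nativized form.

ðʊdʊfʊsaθanʊfʊxʊ

Substitution: /p/ → /ð/, /l/ → /d/, /z/ → /f/, giving /ðdfʊsθanfʊx/.
Syllabifying with onset maximization leaves /ð/, /d/, /s/, /n/, /x/ stranded (no codas are permitted; onsets are limited to one consonant).
Inserting the epenthetic vowel yields /ð/ → /ðʊ/, /d/ → /dʊ/, /s/ → /sa/, /n/ → /nʊ/, /x/ → /xʊ/.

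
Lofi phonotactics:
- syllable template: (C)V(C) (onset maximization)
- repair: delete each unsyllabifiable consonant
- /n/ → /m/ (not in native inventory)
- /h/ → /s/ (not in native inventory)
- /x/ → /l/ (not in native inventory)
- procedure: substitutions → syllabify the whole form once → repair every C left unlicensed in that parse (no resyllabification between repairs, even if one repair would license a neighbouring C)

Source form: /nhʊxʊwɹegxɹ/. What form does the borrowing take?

Substitution: /n/ → /m/, /h/ → /s/, /x/ → /l/, giving /msʊlʊwɹeglɹ/.
Under (C)V(C), the unsyllabifiable consonants are /m/, /l/, /ɹ/ (at most one coda consonant is licensed; onsets are limited to one consonant).
Deletion applies to /m/, /l/, /ɹ/.

sʊlʊwɹeg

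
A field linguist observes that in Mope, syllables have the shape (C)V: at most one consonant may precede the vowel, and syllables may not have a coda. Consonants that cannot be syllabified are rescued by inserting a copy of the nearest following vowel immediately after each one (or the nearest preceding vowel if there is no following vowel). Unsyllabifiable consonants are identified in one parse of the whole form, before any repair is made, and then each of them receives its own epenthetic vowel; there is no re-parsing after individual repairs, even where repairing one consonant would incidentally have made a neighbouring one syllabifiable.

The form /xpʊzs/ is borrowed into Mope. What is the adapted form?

Under (C)V, the unsyllabifiable consonants are /x/, /z/, /s/ (no codas are permitted; onsets are limited to one consonant).
Each unlicensed consonant becomes the onset of a new syllable: /x/ → /xʊ/, /z/ → /zʊ/, /s/ → /sʊ/.

xʊpʊzʊsʊ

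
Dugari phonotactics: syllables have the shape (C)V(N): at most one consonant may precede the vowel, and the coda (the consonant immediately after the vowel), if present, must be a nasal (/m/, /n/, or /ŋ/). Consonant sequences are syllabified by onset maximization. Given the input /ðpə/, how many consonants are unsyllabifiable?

Under (C)V(N), the unsyllabifiable consonants are /ð/ (only a nasal (/m/, /n/, or /ŋ/) is licensed in coda position; onsets are limited to one consonant).

1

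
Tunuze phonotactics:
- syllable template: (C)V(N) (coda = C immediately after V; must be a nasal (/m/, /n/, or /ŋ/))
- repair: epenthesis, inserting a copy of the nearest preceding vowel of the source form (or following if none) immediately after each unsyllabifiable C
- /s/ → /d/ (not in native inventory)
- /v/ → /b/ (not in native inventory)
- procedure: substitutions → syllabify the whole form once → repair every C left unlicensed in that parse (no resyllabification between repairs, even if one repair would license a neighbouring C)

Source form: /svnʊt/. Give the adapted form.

dʊbʊnʊtʊ

Substitution: /s/ → /d/, /v/ → /b/, giving /dbnʊt/.
Under (C)V(N), the unsyllabifiable consonants are /d/, /b/, /t/ (only a nasal (/m/, /n/, or /ŋ/) is licensed in coda position; onsets are limited to one consonant).
Inserting the epenthetic vowel yields /d/ → /dʊ/, /b/ → /bʊ/, /t/ → /tʊ/.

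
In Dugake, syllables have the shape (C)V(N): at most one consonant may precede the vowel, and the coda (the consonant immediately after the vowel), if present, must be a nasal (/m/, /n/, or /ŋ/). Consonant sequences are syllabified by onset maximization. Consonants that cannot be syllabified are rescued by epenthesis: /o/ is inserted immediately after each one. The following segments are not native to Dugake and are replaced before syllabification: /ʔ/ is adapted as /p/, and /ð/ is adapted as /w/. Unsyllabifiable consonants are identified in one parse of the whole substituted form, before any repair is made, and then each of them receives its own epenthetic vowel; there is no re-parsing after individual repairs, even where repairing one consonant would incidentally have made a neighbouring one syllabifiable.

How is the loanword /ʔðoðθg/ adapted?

Substitution: /ʔ/ → /p/, /ð/ → /w/, giving /pwowθg/.
Syllabifying with onset maximization leaves /p/, /w/, /θ/, /g/ stranded (only a nasal (/m/, /n/, or /ŋ/) is licensed in coda position; onsets are limited to one consonant).
Each unlicensed consonant becomes the onset of a new syllable: /p/ → /po/, /w/ → /wo/, /θ/ → /θo/, /g/ → /go/.

powowoθogo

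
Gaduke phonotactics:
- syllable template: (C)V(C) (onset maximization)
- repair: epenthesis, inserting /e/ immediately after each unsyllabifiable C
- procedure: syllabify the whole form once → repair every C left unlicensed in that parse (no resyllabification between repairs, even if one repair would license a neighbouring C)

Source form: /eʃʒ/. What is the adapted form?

eʃʒe

Syllabifying with onset maximization leaves /ʒ/ stranded (at most one coda consonant is licensed; onsets are limited to one consonant).
Inserting the epenthetic vowel yields /ʒ/ → /ʒe/.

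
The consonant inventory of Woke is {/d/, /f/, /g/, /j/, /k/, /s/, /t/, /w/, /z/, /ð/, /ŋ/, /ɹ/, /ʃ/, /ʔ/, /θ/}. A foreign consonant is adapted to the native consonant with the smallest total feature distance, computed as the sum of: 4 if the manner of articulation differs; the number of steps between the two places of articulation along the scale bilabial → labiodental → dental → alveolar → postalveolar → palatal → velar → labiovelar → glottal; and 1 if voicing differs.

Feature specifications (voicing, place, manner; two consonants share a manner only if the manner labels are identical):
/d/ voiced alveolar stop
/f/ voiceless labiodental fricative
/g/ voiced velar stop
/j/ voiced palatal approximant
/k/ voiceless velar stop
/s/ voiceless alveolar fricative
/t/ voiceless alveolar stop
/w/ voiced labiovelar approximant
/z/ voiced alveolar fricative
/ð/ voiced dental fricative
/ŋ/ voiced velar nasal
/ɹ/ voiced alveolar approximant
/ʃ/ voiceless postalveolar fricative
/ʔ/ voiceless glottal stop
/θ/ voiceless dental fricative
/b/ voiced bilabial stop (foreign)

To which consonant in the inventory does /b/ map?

/d/ is closest: same manner (stop), place distance 3 (bilabial→alveolar), same voicing; total 3. Next closest is /t/ at distance 4.

d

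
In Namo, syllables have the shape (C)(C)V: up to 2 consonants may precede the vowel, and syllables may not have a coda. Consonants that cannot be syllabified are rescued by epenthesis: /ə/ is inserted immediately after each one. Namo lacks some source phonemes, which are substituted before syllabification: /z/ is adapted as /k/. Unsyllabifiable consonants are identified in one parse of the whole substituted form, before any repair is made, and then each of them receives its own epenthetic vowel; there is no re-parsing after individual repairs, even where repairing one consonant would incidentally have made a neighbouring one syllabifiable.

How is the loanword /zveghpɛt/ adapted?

kvegəhpɛtə

Substitution: /z/ → /k/, giving /kveghpɛt/.
Syllabifying with onset maximization leaves /g/, /t/ stranded (no codas are permitted; onsets may contain at most 2 consonants).
Inserting the epenthetic vowel yields /g/ → /gə/, /t/ → /tə/.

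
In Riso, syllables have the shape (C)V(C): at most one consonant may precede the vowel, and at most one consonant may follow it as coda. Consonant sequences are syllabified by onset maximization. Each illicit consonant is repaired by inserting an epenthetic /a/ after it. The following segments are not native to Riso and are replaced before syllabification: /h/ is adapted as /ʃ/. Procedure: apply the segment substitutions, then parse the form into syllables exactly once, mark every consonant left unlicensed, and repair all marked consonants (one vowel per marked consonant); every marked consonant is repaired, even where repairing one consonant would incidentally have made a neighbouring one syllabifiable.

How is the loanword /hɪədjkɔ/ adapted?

ʃɪədjakɔ

Substitution: /h/ → /ʃ/, giving /ʃɪədjkɔ/.
Under (C)V(C), the unsyllabifiable consonants are /j/ (at most one coda consonant is licensed; onsets are limited to one consonant).
Each unlicensed consonant becomes the onset of a new syllable: /j/ → /ja/.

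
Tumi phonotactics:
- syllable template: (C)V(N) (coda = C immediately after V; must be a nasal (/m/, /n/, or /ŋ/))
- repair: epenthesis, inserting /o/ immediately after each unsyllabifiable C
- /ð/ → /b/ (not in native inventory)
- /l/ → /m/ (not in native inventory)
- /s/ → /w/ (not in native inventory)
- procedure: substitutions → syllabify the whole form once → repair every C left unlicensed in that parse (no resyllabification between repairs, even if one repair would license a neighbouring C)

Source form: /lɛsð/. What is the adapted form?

mɛwobo

Substitution: /l/ → /m/, /s/ → /w/, /ð/ → /b/, giving /mɛwb/.
Syllabifying with onset maximization leaves /w/, /b/ stranded (only a nasal (/m/, /n/, or /ŋ/) is licensed in coda position; onsets are limited to one consonant).
Each unlicensed consonant becomes the onset of a new syllable: /w/ → /wo/, /b/ → /bo/.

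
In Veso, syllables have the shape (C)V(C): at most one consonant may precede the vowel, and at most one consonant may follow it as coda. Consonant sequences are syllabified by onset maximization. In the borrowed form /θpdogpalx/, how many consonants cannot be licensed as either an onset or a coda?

The consonants /θ/, /p/, /x/ cannot be parsed into a legal (C)V(C) syllable (at most one coda consonant is licensed; onsets are limited to one consonant).

3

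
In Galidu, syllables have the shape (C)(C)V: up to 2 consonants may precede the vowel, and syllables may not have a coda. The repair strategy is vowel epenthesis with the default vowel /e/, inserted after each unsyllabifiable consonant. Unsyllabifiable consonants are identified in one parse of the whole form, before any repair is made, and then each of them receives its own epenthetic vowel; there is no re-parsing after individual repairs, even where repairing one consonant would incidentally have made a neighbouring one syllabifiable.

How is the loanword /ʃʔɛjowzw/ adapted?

ʃʔɛjowezewe

Syllabifying with onset maximization leaves /w/, /z/, /w/ stranded (no codas are permitted; onsets may contain at most 2 consonants).
Inserting the epenthetic vowel yields /w/ → /we/, /z/ → /ze/, /w/ → /we/.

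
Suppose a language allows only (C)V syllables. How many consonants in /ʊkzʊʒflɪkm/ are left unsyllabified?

5

The consonants /k/, /ʒ/, /f/, /k/, /m/ cannot be parsed into a legal (C)V syllable (no codas are permitted; onsets are limited to one consonant).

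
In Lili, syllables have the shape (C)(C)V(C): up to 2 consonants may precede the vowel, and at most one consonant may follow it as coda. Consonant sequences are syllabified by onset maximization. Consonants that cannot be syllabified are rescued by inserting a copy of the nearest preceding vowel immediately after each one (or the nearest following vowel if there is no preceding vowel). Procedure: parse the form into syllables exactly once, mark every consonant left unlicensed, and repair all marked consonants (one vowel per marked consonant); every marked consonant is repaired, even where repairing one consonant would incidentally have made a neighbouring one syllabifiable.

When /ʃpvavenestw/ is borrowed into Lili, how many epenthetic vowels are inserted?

3

The unsyllabifiable consonants are /ʃ/, /t/, /w/; each receives one epenthetic vowel.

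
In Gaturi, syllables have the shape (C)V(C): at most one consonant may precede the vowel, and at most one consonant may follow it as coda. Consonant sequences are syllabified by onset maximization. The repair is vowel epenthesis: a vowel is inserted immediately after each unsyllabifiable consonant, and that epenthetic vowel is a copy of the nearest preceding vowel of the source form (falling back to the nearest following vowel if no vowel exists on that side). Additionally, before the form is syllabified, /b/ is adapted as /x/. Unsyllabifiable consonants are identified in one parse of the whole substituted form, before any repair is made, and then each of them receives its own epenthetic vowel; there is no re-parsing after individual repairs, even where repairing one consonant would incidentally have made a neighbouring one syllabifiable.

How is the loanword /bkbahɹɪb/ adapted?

Substitution: /b/ → /x/, giving /xkxahɹɪx/.
The consonants /x/, /k/ cannot be parsed into a legal (C)V(C) syllable (at most one coda consonant is licensed; onsets are limited to one consonant).
Epenthesis after each stranded consonant: /x/ → /xa/, /k/ → /ka/.

xakaxahɹɪx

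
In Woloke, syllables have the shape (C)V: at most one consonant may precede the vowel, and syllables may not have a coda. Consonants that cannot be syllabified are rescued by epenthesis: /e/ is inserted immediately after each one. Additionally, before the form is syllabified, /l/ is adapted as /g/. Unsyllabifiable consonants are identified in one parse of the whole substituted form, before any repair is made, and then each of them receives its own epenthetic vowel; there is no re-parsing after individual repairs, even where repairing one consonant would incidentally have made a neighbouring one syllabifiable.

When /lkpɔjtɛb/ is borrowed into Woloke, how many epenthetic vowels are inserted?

4

After substitution the input is /gkpɔjtɛb/.
The unsyllabifiable consonants are /g/, /k/, /j/, /b/; each receives one epenthetic vowel.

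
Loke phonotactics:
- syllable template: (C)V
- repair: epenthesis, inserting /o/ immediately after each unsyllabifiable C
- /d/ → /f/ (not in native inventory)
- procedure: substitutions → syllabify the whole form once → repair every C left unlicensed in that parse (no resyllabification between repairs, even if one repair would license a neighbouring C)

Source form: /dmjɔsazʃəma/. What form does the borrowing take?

fomojɔsazoʃəma

Substitution: /d/ → /f/, giving /fmjɔsazʃəma/.
The consonants /f/, /m/, /z/ cannot be parsed into a legal (C)V syllable (no codas are permitted; onsets are limited to one consonant).
Inserting the epenthetic vowel yields /f/ → /fo/, /m/ → /mo/, /z/ → /zo/.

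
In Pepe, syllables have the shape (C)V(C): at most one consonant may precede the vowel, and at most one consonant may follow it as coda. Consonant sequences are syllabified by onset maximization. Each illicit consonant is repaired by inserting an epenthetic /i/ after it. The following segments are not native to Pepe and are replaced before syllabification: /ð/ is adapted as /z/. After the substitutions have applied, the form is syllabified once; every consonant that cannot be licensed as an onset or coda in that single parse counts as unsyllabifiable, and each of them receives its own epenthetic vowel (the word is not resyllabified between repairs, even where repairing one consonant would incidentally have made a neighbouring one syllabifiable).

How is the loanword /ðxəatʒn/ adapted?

zixəatʒini

Substitution: /ð/ → /z/, giving /zxəatʒn/.
Under (C)V(C), the unsyllabifiable consonants are /z/, /ʒ/, /n/ (at most one coda consonant is licensed; onsets are limited to one consonant).
Epenthesis after each stranded consonant: /z/ → /zi/, /ʒ/ → /ʒi/, /n/ → /ni/.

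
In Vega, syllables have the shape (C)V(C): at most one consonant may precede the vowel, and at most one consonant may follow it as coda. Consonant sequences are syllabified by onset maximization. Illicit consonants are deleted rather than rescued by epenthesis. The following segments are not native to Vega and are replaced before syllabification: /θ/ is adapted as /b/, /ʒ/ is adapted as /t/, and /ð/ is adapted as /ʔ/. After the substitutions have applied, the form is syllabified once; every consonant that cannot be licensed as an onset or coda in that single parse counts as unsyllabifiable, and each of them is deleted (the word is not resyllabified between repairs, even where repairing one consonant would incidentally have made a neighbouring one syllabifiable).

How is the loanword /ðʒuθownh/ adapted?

tubow

Substitution: /ð/ → /ʔ/, /ʒ/ → /t/, /θ/ → /b/, giving /ʔtubownh/.
The consonants /ʔ/, /n/, /h/ cannot be parsed into a legal (C)V(C) syllable (at most one coda consonant is licensed; onsets are limited to one consonant).
Each unlicensed consonant is deleted: /ʔ/, /n/, /h/.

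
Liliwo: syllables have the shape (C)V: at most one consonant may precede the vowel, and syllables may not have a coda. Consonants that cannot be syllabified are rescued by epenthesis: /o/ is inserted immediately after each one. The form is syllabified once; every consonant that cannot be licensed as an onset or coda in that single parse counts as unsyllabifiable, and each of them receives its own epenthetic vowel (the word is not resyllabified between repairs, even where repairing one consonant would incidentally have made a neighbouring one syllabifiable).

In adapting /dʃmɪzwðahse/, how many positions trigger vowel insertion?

5

The unsyllabifiable consonants are /d/, /ʃ/, /z/, /w/, /h/; each receives one epenthetic vowel.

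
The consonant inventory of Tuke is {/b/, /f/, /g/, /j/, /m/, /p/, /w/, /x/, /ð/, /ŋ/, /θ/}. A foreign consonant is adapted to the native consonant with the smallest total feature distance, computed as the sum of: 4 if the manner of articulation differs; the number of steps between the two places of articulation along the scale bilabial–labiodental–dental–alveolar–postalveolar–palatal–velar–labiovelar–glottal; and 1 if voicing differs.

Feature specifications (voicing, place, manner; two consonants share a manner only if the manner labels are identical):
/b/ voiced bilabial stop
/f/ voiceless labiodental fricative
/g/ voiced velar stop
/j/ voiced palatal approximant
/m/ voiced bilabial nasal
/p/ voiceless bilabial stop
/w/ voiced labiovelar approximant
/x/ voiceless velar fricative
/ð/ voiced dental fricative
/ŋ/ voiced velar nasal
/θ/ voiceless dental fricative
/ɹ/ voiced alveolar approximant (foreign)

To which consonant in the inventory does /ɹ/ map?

j

/j/ is closest: same manner (approximant), place distance 2 (alveolar→palatal), same voicing; total 2. Next closest is /w/ at distance 4.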